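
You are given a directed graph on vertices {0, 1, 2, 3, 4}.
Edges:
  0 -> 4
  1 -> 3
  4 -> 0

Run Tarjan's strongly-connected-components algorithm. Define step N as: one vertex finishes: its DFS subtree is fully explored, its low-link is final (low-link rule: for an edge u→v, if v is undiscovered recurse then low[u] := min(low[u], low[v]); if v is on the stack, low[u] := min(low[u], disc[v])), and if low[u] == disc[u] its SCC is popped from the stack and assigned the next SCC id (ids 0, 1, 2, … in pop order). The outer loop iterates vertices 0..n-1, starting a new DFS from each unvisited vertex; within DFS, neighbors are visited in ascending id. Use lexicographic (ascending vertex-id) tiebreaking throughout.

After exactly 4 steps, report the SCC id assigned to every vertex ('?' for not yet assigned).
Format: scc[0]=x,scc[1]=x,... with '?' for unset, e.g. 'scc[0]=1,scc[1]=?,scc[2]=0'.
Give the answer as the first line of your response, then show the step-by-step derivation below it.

scc[0]=0,scc[1]=2,scc[2]=?,scc[3]=1,scc[4]=0

step 1: low=(low[0]=0,low[1]=?,low[2]=?,low[3]=?,low[4]=0); scc=(scc[0]=?,scc[1]=?,scc[2]=?,scc[3]=?,scc[4]=?)
step 2: low=(low[0]=0,low[1]=?,low[2]=?,low[3]=?,low[4]=0); scc=(scc[0]=0,scc[1]=?,scc[2]=?,scc[3]=?,scc[4]=0)
step 3: low=(low[0]=0,low[1]=2,low[2]=?,low[3]=3,low[4]=0); scc=(scc[0]=0,scc[1]=?,scc[2]=?,scc[3]=1,scc[4]=0)
step 4: low=(low[0]=0,low[1]=2,low[2]=?,low[3]=3,low[4]=0); scc=(scc[0]=0,scc[1]=2,scc[2]=?,scc[3]=1,scc[4]=0)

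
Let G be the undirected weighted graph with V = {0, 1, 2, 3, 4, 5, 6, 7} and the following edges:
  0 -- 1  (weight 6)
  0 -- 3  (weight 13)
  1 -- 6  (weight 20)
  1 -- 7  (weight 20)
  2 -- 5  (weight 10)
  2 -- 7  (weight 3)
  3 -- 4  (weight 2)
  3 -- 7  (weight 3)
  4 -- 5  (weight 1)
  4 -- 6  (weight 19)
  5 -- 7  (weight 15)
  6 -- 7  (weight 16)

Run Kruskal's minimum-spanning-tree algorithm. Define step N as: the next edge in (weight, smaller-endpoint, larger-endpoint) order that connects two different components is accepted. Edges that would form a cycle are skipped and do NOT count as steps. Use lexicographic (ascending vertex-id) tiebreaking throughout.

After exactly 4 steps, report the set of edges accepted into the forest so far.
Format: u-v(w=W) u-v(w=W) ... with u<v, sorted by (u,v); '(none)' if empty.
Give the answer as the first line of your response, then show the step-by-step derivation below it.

2-7(w=3) 3-4(w=2) 3-7(w=3) 4-5(w=1)

step 1: add edge 4-5 (w=1); MST = {4-5(w=1)}
step 2: add edge 3-4 (w=2); MST = {3-4(w=2) 4-5(w=1)}
step 3: add edge 2-7 (w=3); MST = {2-7(w=3) 3-4(w=2) 4-5(w=1)}
step 4: add edge 3-7 (w=3); MST = {2-7(w=3) 3-4(w=2) 3-7(w=3) 4-5(w=1)}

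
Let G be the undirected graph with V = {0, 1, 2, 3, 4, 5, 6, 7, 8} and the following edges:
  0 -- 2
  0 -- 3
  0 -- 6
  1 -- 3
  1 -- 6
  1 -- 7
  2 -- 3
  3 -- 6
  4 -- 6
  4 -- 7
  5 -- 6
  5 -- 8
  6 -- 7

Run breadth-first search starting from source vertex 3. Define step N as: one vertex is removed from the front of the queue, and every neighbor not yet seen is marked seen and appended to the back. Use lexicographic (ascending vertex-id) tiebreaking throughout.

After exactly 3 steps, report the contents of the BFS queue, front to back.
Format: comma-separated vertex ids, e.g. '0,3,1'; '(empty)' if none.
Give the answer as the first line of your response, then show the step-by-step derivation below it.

2,6,7

step 1: dequeue 3; queue=[0,1,2,6]; order=3
step 2: dequeue 0; queue=[1,2,6]; order=3,0
step 3: dequeue 1; queue=[2,6,7]; order=3,0,1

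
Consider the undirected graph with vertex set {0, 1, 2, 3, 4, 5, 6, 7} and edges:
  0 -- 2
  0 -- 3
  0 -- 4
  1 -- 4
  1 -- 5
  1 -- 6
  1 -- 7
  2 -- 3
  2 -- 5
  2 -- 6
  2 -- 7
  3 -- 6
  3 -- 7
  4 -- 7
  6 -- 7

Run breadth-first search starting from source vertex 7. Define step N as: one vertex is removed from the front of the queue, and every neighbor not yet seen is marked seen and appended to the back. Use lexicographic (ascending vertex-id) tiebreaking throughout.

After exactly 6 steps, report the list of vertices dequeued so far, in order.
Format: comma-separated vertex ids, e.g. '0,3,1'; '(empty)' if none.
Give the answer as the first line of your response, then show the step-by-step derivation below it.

7,1,2,3,4,6

step 1: dequeue 7; queue=[1,2,3,4,6]; order=7
step 2: dequeue 1; queue=[2,3,4,6,5]; order=7,1
step 3: dequeue 2; queue=[3,4,6,5,0]; order=7,1,2
step 4: dequeue 3; queue=[4,6,5,0]; order=7,1,2,3
step 5: dequeue 4; queue=[6,5,0]; order=7,1,2,3,4
step 6: dequeue 6; queue=[5,0]; order=7,1,2,3,4,6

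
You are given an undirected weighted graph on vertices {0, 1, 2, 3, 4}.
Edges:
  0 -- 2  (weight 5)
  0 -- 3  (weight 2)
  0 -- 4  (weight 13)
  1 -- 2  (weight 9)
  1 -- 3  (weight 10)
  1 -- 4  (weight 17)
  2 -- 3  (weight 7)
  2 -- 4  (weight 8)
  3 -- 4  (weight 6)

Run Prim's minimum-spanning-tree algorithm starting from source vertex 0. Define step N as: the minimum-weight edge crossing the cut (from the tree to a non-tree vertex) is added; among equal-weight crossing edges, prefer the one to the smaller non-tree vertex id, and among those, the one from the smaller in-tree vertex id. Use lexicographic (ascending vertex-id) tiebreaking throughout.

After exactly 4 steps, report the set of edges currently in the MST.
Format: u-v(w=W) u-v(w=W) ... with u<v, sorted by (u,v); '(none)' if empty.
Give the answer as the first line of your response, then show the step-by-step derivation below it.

0-2(w=5) 0-3(w=2) 1-2(w=9) 3-4(w=6)

step 1: add edge 0-3 (w=2); MST = {0-3(w=2)}
step 2: add edge 0-2 (w=5); MST = {0-2(w=5) 0-3(w=2)}
step 3: add edge 3-4 (w=6); MST = {0-2(w=5) 0-3(w=2) 3-4(w=6)}
step 4: add edge 1-2 (w=9); MST = {0-2(w=5) 0-3(w=2) 1-2(w=9) 3-4(w=6)}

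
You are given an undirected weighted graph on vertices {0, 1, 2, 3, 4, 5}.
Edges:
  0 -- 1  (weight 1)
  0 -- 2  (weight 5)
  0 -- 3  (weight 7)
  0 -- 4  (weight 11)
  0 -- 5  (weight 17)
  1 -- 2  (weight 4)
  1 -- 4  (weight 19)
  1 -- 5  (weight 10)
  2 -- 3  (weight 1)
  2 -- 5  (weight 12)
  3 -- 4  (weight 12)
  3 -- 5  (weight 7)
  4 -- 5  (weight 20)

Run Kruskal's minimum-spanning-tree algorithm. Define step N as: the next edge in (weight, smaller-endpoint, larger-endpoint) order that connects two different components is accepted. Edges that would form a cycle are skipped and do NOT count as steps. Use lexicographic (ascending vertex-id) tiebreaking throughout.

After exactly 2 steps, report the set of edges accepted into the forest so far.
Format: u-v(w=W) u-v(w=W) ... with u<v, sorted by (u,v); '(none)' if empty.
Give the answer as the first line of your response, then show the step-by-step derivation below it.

0-1(w=1) 2-3(w=1)

step 1: add edge 0-1 (w=1); MST = {0-1(w=1)}
step 2: add edge 2-3 (w=1); MST = {0-1(w=1) 2-3(w=1)}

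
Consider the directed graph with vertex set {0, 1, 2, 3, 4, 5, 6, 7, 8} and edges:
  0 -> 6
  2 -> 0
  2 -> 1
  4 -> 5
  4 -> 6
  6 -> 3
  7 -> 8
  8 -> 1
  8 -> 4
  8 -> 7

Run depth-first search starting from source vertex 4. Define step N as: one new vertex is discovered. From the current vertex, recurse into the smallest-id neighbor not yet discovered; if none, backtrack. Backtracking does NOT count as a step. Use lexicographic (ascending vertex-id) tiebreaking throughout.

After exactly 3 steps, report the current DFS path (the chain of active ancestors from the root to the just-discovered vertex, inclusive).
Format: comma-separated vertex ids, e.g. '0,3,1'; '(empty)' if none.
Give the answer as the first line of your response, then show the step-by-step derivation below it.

4,6

step 1: discover 4; path=4; order=4
step 2: discover 5; path=4>5; order=4,5
step 3: discover 6; path=4>6; order=4,5,6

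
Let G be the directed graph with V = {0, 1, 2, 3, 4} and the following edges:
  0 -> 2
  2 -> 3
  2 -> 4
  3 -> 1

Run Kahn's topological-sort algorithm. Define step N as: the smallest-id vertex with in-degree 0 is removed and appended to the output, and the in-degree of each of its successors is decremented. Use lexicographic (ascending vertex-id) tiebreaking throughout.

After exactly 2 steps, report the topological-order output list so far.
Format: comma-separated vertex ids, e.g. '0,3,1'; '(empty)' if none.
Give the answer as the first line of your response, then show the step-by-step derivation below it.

0,2

step 1: output 0; order=[0]; indeg=(0,1,0,1,1)
step 2: output 2; order=[0,2]; indeg=(0,1,0,0,0)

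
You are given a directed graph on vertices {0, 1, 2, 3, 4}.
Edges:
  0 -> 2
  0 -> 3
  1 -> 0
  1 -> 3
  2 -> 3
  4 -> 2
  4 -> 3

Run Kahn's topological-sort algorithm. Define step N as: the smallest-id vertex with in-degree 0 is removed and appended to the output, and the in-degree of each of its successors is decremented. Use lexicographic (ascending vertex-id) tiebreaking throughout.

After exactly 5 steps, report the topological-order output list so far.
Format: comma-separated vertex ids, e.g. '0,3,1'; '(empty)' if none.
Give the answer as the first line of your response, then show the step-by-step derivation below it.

1,0,4,2,3

step 1: output 1; order=[1]; indeg=(0,0,2,3,0)
step 2: output 0; order=[1,0]; indeg=(0,0,1,2,0)
step 3: output 4; order=[1,0,4]; indeg=(0,0,0,1,0)
step 4: output 2; order=[1,0,4,2]; indeg=(0,0,0,0,0)
step 5: output 3; order=[1,0,4,2,3]; indeg=(0,0,0,0,0)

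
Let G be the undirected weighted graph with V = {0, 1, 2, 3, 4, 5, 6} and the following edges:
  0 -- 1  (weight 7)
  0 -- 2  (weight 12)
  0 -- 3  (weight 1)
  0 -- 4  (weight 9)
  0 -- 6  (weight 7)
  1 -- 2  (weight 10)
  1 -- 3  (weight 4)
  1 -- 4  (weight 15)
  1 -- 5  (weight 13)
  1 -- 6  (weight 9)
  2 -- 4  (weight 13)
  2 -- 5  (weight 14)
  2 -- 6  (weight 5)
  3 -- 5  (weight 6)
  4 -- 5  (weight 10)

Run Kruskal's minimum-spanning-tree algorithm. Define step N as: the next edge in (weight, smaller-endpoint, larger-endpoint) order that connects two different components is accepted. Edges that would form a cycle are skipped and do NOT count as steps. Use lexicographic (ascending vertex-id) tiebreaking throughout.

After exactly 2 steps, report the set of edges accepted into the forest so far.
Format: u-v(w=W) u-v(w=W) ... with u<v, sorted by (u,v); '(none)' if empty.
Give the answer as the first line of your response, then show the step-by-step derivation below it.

0-3(w=1) 1-3(w=4)

step 1: add edge 0-3 (w=1); MST = {0-3(w=1)}
step 2: add edge 1-3 (w=4); MST = {0-3(w=1) 1-3(w=4)}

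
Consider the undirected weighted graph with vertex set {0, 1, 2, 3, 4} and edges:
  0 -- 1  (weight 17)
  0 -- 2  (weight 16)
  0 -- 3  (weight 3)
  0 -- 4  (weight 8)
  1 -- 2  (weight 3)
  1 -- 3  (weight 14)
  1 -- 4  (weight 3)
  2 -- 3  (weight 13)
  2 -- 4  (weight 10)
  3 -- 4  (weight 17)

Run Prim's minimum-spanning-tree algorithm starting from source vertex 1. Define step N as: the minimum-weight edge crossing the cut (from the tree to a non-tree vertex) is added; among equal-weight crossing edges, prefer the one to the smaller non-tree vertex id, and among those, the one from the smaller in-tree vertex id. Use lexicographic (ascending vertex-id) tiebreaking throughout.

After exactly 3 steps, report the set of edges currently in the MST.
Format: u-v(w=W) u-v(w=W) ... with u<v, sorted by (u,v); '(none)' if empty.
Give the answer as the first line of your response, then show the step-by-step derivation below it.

0-4(w=8) 1-2(w=3) 1-4(w=3)

step 1: add edge 1-2 (w=3); MST = {1-2(w=3)}
step 2: add edge 1-4 (w=3); MST = {1-2(w=3) 1-4(w=3)}
step 3: add edge 0-4 (w=8); MST = {0-4(w=8) 1-2(w=3) 1-4(w=3)}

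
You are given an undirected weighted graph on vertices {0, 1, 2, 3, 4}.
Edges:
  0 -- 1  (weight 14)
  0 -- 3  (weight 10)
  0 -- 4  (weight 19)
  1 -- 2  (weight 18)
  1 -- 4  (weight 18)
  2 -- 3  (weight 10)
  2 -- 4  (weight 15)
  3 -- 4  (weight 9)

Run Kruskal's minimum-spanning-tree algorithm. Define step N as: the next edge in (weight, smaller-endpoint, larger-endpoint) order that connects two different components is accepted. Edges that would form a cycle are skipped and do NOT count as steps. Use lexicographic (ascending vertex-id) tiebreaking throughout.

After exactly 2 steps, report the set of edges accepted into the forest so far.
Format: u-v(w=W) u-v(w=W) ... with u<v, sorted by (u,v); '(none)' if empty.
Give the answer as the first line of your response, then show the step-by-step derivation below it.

0-3(w=10) 3-4(w=9)

step 1: add edge 3-4 (w=9); MST = {3-4(w=9)}
step 2: add edge 0-3 (w=10); MST = {0-3(w=10) 3-4(w=9)}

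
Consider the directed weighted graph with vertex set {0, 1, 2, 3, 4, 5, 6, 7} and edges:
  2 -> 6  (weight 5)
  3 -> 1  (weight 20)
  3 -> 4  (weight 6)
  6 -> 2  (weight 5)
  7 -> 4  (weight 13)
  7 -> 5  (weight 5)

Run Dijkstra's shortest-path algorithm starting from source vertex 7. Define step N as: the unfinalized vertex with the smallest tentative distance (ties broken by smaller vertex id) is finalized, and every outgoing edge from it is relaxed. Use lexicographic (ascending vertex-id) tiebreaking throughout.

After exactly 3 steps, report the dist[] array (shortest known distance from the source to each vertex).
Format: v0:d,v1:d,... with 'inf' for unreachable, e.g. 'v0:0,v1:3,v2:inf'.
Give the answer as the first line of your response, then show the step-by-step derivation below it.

v0:inf,v1:inf,v2:inf,v3:inf,v4:13,v5:5,v6:inf,v7:0

step 1: dist = v0:inf,v1:inf,v2:inf,v3:inf,v4:13,v5:5,v6:inf,v7:0
step 2: dist = v0:inf,v1:inf,v2:inf,v3:inf,v4:13,v5:5,v6:inf,v7:0
step 3: dist = v0:inf,v1:inf,v2:inf,v3:inf,v4:13,v5:5,v6:inf,v7:0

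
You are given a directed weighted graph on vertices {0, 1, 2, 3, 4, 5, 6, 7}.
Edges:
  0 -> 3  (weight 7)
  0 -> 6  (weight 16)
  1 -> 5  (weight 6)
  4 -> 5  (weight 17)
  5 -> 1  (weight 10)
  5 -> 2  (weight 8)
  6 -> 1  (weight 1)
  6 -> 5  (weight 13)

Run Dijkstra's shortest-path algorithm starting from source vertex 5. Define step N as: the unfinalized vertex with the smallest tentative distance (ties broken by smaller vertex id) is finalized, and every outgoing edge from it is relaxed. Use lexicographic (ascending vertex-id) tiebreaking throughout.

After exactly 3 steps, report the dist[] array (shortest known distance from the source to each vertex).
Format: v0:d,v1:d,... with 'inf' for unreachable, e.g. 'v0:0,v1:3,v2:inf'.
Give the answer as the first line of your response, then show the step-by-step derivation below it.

v0:inf,v1:10,v2:8,v3:inf,v4:inf,v5:0,v6:inf,v7:inf

step 1: dist = v0:inf,v1:10,v2:8,v3:inf,v4:inf,v5:0,v6:inf,v7:inf
step 2: dist = v0:inf,v1:10,v2:8,v3:inf,v4:inf,v5:0,v6:inf,v7:inf
step 3: dist = v0:inf,v1:10,v2:8,v3:inf,v4:inf,v5:0,v6:inf,v7:inf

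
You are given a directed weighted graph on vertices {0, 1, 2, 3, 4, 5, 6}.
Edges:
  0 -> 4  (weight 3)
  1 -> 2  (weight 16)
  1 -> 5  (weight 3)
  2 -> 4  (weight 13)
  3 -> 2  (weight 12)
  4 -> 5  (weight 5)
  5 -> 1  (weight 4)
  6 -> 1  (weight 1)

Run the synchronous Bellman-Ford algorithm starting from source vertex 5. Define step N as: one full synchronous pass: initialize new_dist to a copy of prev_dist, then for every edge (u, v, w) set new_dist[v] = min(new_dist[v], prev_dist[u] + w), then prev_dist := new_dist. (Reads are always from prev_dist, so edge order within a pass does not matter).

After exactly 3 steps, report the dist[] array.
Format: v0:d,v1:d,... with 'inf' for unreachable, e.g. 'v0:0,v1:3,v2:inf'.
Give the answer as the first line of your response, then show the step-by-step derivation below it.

v0:inf,v1:4,v2:20,v3:inf,v4:33,v5:0,v6:inf

step 1: dist = v0:inf,v1:4,v2:inf,v3:inf,v4:inf,v5:0,v6:inf
step 2: dist = v0:inf,v1:4,v2:20,v3:inf,v4:inf,v5:0,v6:inf
step 3: dist = v0:inf,v1:4,v2:20,v3:inf,v4:33,v5:0,v6:inf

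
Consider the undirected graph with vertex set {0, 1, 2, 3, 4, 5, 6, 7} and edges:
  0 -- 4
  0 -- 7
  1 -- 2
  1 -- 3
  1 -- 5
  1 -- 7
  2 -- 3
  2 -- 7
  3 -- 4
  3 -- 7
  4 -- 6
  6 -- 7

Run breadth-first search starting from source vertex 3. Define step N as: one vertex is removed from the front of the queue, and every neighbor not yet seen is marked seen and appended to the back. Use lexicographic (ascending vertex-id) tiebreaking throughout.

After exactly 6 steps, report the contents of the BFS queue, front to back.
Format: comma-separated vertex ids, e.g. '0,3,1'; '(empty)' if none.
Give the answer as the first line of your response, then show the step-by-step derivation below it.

0,6

step 1: dequeue 3; queue=[1,2,4,7]; order=3
step 2: dequeue 1; queue=[2,4,7,5]; order=3,1
step 3: dequeue 2; queue=[4,7,5]; order=3,1,2
step 4: dequeue 4; queue=[7,5,0,6]; order=3,1,2,4
step 5: dequeue 7; queue=[5,0,6]; order=3,1,2,4,7
step 6: dequeue 5; queue=[0,6]; order=3,1,2,4,7,5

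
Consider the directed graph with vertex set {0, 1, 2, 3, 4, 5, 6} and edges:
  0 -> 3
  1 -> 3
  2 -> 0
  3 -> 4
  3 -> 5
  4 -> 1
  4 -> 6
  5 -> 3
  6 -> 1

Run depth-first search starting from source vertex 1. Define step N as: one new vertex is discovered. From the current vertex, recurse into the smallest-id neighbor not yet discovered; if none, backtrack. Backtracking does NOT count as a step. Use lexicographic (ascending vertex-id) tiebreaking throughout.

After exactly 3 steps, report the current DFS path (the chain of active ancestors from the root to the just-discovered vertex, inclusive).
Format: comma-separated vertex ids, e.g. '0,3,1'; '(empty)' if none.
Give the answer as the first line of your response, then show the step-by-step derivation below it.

1,3,4

step 1: discover 1; path=1; order=1
step 2: discover 3; path=1>3; order=1,3
step 3: discover 4; path=1>3>4; order=1,3,4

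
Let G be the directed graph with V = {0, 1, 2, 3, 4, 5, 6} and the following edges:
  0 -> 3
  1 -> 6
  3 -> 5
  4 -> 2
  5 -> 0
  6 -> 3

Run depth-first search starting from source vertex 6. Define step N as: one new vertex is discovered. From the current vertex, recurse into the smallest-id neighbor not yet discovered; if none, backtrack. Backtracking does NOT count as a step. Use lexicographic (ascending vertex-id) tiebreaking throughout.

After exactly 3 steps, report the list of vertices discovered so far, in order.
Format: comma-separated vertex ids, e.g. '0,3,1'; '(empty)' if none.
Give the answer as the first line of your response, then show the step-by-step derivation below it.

6,3,5

step 1: discover 6; path=6; order=6
step 2: discover 3; path=6>3; order=6,3
step 3: discover 5; path=6>3>5; order=6,3,5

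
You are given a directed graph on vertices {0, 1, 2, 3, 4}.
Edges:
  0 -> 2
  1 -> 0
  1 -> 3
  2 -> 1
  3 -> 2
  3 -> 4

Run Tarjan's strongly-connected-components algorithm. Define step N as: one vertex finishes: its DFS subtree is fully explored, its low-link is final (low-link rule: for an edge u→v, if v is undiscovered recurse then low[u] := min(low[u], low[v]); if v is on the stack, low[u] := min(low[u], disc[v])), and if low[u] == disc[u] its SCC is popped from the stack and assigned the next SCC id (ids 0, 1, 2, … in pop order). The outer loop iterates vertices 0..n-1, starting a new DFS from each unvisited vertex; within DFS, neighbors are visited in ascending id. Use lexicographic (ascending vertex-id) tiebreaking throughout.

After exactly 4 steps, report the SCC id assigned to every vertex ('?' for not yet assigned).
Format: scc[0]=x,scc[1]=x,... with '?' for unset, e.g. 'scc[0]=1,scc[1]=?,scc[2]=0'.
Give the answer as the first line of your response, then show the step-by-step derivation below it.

scc[0]=?,scc[1]=?,scc[2]=?,scc[3]=?,scc[4]=0

step 1: low=(low[0]=0,low[1]=0,low[2]=1,low[3]=1,low[4]=4); scc=(scc[0]=?,scc[1]=?,scc[2]=?,scc[3]=?,scc[4]=0)
step 2: low=(low[0]=0,low[1]=0,low[2]=1,low[3]=1,low[4]=4); scc=(scc[0]=?,scc[1]=?,scc[2]=?,scc[3]=?,scc[4]=0)
step 3: low=(low[0]=0,low[1]=0,low[2]=1,low[3]=1,low[4]=4); scc=(scc[0]=?,scc[1]=?,scc[2]=?,scc[3]=?,scc[4]=0)
step 4: low=(low[0]=0,low[1]=0,low[2]=0,low[3]=1,low[4]=4); scc=(scc[0]=?,scc[1]=?,scc[2]=?,scc[3]=?,scc[4]=0)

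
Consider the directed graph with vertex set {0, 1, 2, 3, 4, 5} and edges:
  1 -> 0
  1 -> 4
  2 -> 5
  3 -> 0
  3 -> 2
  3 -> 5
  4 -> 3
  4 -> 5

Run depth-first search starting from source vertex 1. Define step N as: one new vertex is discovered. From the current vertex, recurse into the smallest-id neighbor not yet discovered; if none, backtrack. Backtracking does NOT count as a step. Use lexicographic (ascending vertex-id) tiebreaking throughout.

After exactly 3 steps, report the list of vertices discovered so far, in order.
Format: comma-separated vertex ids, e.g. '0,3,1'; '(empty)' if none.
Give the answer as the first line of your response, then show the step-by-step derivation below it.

1,0,4

step 1: discover 1; path=1; order=1
step 2: discover 0; path=1>0; order=1,0
step 3: discover 4; path=1>4; order=1,0,4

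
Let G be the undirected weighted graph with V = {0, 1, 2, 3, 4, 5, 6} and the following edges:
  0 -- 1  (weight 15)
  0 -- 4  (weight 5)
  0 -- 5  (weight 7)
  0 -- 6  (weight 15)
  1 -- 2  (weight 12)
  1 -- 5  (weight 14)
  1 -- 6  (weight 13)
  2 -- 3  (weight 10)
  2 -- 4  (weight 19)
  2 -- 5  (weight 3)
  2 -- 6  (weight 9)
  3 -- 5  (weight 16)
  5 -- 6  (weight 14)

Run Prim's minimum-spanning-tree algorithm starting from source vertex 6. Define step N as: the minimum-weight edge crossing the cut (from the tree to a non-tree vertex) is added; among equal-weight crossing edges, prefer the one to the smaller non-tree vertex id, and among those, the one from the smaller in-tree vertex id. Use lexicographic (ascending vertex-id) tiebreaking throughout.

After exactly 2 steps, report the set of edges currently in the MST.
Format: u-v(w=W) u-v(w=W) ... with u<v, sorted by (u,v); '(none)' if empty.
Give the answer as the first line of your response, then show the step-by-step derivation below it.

2-5(w=3) 2-6(w=9)

step 1: add edge 2-6 (w=9); MST = {2-6(w=9)}
step 2: add edge 2-5 (w=3); MST = {2-5(w=3) 2-6(w=9)}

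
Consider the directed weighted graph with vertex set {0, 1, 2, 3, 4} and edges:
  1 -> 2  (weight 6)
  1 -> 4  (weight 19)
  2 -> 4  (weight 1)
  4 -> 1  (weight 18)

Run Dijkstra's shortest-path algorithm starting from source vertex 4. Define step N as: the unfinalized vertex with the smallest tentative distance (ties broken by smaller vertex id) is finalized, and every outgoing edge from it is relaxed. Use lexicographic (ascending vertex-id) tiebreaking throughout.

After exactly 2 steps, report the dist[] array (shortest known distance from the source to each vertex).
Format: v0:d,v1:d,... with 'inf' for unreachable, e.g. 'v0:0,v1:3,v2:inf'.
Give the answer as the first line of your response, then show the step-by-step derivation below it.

v0:inf,v1:18,v2:24,v3:inf,v4:0

step 1: dist = v0:inf,v1:18,v2:inf,v3:inf,v4:0
step 2: dist = v0:inf,v1:18,v2:24,v3:inf,v4:0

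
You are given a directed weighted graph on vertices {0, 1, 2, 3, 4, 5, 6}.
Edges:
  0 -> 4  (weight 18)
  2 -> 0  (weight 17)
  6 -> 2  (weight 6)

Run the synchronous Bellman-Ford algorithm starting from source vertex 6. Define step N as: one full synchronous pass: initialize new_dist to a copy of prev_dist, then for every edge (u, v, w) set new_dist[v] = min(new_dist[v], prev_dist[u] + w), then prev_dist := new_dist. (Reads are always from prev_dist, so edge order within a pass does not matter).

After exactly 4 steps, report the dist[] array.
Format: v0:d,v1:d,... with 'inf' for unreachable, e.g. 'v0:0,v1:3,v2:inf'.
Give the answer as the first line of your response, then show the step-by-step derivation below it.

v0:23,v1:inf,v2:6,v3:inf,v4:41,v5:inf,v6:0

step 1: dist = v0:inf,v1:inf,v2:6,v3:inf,v4:inf,v5:inf,v6:0
step 2: dist = v0:23,v1:inf,v2:6,v3:inf,v4:inf,v5:inf,v6:0
step 3: dist = v0:23,v1:inf,v2:6,v3:inf,v4:41,v5:inf,v6:0
step 4: dist = v0:23,v1:inf,v2:6,v3:inf,v4:41,v5:inf,v6:0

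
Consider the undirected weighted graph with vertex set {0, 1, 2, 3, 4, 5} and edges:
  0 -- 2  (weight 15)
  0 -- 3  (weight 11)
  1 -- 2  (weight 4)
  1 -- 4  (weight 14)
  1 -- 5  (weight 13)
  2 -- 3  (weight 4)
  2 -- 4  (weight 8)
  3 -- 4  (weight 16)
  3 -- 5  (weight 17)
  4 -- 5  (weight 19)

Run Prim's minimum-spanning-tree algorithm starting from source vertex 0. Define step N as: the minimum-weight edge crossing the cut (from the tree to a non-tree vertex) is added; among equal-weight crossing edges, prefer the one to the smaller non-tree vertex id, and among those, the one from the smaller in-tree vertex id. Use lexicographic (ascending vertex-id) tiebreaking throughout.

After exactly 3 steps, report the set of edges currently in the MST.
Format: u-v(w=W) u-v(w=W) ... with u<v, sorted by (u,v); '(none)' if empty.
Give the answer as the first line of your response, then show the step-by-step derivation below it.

0-3(w=11) 1-2(w=4) 2-3(w=4)

step 1: add edge 0-3 (w=11); MST = {0-3(w=11)}
step 2: add edge 2-3 (w=4); MST = {0-3(w=11) 2-3(w=4)}
step 3: add edge 1-2 (w=4); MST = {0-3(w=11) 1-2(w=4) 2-3(w=4)}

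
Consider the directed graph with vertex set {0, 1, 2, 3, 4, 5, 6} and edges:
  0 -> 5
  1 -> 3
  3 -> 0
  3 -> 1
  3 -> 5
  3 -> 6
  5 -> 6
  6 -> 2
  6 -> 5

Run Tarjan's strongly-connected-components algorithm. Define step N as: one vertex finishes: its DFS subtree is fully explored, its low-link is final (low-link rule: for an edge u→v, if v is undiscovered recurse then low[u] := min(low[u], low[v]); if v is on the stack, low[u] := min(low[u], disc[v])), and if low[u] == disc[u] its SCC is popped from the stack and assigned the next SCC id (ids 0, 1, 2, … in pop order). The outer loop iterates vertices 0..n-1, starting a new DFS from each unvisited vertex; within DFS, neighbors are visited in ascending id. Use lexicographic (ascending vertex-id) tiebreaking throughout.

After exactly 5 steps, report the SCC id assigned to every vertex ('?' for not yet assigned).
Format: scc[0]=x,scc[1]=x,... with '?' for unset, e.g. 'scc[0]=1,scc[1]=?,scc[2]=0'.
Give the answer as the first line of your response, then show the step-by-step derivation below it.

scc[0]=2,scc[1]=?,scc[2]=0,scc[3]=?,scc[4]=?,scc[5]=1,scc[6]=1

step 1: low=(low[0]=0,low[1]=?,low[2]=3,low[3]=?,low[4]=?,low[5]=1,low[6]=2); scc=(scc[0]=?,scc[1]=?,scc[2]=0,scc[3]=?,scc[4]=?,scc[5]=?,scc[6]=?)
step 2: low=(low[0]=0,low[1]=?,low[2]=3,low[3]=?,low[4]=?,low[5]=1,low[6]=1); scc=(scc[0]=?,scc[1]=?,scc[2]=0,scc[3]=?,scc[4]=?,scc[5]=?,scc[6]=?)
step 3: low=(low[0]=0,low[1]=?,low[2]=3,low[3]=?,low[4]=?,low[5]=1,low[6]=1); scc=(scc[0]=?,scc[1]=?,scc[2]=0,scc[3]=?,scc[4]=?,scc[5]=1,scc[6]=1)
step 4: low=(low[0]=0,low[1]=?,low[2]=3,low[3]=?,low[4]=?,low[5]=1,low[6]=1); scc=(scc[0]=2,scc[1]=?,scc[2]=0,scc[3]=?,scc[4]=?,scc[5]=1,scc[6]=1)
step 5: low=(low[0]=0,low[1]=4,low[2]=3,low[3]=4,low[4]=?,low[5]=1,low[6]=1); scc=(scc[0]=2,scc[1]=?,scc[2]=0,scc[3]=?,scc[4]=?,scc[5]=1,scc[6]=1)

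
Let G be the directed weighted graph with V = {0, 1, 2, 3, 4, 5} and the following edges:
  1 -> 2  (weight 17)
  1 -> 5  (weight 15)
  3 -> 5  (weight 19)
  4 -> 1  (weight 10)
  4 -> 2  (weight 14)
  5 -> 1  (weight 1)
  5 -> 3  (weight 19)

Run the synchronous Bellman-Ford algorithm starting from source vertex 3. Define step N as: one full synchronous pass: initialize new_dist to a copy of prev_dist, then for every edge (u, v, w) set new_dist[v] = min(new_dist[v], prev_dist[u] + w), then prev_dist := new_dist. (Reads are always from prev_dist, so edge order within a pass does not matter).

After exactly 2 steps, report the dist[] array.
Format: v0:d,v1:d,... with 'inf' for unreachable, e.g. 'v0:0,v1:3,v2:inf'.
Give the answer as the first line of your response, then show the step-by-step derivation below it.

v0:inf,v1:20,v2:inf,v3:0,v4:inf,v5:19

step 1: dist = v0:inf,v1:inf,v2:inf,v3:0,v4:inf,v5:19
step 2: dist = v0:inf,v1:20,v2:inf,v3:0,v4:inf,v5:19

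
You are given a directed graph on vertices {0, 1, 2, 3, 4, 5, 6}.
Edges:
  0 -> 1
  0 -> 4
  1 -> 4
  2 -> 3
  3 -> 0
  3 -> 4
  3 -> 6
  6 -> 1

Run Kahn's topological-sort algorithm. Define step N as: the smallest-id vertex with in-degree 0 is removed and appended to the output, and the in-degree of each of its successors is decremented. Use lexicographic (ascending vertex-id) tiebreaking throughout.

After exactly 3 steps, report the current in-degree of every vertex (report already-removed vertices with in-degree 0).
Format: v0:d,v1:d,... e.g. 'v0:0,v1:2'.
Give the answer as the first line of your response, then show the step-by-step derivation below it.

v0:0,v1:1,v2:0,v3:0,v4:1,v5:0,v6:0

step 1: output 2; order=[2]; indeg=(1,2,0,0,3,0,1)
step 2: output 3; order=[2,3]; indeg=(0,2,0,0,2,0,0)
step 3: output 0; order=[2,3,0]; indeg=(0,1,0,0,1,0,0)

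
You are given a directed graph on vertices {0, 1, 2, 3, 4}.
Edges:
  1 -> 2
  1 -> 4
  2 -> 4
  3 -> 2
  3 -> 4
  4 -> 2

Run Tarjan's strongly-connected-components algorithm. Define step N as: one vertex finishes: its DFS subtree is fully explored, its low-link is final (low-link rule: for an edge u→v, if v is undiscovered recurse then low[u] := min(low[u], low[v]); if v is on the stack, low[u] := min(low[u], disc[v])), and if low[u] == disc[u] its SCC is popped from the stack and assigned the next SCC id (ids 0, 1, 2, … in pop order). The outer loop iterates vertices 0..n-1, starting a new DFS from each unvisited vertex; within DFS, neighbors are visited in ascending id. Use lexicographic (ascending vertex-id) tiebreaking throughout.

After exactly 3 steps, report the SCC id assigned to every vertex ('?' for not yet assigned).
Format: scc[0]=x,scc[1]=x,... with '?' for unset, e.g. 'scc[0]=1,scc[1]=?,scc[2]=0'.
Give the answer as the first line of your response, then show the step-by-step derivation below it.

scc[0]=0,scc[1]=?,scc[2]=1,scc[3]=?,scc[4]=1

step 1: low=(low[0]=0,low[1]=?,low[2]=?,low[3]=?,low[4]=?); scc=(scc[0]=0,scc[1]=?,scc[2]=?,scc[3]=?,scc[4]=?)
step 2: low=(low[0]=0,low[1]=1,low[2]=2,low[3]=?,low[4]=2); scc=(scc[0]=0,scc[1]=?,scc[2]=?,scc[3]=?,scc[4]=?)
step 3: low=(low[0]=0,low[1]=1,low[2]=2,low[3]=?,low[4]=2); scc=(scc[0]=0,scc[1]=?,scc[2]=1,scc[3]=?,scc[4]=1)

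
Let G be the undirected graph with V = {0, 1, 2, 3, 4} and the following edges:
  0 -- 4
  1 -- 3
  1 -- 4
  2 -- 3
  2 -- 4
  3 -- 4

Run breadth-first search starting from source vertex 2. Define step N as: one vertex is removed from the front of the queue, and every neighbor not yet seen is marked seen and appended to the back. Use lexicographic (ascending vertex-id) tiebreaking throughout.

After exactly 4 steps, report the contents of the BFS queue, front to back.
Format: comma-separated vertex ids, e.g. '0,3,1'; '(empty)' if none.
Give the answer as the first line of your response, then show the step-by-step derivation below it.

0

step 1: dequeue 2; queue=[3,4]; order=2
step 2: dequeue 3; queue=[4,1]; order=2,3
step 3: dequeue 4; queue=[1,0]; order=2,3,4
step 4: dequeue 1; queue=[0]; order=2,3,4,1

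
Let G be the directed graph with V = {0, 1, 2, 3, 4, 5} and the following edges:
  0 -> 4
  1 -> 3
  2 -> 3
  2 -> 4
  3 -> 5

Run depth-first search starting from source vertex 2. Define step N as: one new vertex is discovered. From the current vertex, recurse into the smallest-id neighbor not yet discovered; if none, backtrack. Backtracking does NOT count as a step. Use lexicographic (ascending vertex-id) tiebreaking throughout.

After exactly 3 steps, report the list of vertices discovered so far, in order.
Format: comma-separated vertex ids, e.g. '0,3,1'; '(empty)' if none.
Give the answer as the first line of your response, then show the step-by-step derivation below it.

2,3,5

step 1: discover 2; path=2; order=2
step 2: discover 3; path=2>3; order=2,3
step 3: discover 5; path=2>3>5; order=2,3,5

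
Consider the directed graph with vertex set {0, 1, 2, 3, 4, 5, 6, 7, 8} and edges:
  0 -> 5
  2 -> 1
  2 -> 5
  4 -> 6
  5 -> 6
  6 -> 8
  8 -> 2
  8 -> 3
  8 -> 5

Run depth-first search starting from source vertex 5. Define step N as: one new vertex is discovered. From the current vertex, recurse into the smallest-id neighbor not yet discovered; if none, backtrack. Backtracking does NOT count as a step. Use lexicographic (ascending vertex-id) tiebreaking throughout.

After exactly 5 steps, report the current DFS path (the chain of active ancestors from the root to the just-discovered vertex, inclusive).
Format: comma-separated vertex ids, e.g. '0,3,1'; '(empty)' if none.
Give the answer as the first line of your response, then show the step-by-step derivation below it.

5,6,8,2,1

step 1: discover 5; path=5; order=5
step 2: discover 6; path=5>6; order=5,6
step 3: discover 8; path=5>6>8; order=5,6,8
step 4: discover 2; path=5>6>8>2; order=5,6,8,2
step 5: discover 1; path=5>6>8>2>1; order=5,6,8,2,1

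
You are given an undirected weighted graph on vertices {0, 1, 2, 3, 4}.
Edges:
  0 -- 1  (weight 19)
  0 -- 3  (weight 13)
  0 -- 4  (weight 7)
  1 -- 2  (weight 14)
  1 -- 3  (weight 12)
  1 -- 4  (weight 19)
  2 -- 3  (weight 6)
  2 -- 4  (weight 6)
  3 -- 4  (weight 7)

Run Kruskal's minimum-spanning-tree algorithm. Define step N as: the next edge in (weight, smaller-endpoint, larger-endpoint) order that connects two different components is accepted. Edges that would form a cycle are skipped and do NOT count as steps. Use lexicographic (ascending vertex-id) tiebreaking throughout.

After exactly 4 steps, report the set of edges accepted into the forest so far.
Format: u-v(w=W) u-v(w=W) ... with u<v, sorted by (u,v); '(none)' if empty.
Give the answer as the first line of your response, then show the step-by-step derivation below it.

0-4(w=7) 1-3(w=12) 2-3(w=6) 2-4(w=6)

step 1: add edge 2-3 (w=6); MST = {2-3(w=6)}
step 2: add edge 2-4 (w=6); MST = {2-3(w=6) 2-4(w=6)}
step 3: add edge 0-4 (w=7); MST = {0-4(w=7) 2-3(w=6) 2-4(w=6)}
step 4: add edge 1-3 (w=12); MST = {0-4(w=7) 1-3(w=12) 2-3(w=6) 2-4(w=6)}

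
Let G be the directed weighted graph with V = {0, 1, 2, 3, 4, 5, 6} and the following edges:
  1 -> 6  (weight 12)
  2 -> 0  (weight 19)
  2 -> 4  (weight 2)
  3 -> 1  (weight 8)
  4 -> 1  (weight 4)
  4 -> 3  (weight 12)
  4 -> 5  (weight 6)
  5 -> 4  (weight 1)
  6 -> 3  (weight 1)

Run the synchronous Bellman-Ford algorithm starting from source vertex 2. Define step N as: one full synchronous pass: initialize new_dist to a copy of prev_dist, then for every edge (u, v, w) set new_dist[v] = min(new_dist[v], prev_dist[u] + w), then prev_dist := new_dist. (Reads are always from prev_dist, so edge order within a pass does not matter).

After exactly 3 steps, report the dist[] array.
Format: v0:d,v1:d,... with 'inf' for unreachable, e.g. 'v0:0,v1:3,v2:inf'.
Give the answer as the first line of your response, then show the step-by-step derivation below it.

v0:19,v1:6,v2:0,v3:14,v4:2,v5:8,v6:18

step 1: dist = v0:19,v1:inf,v2:0,v3:inf,v4:2,v5:inf,v6:inf
step 2: dist = v0:19,v1:6,v2:0,v3:14,v4:2,v5:8,v6:inf
step 3: dist = v0:19,v1:6,v2:0,v3:14,v4:2,v5:8,v6:18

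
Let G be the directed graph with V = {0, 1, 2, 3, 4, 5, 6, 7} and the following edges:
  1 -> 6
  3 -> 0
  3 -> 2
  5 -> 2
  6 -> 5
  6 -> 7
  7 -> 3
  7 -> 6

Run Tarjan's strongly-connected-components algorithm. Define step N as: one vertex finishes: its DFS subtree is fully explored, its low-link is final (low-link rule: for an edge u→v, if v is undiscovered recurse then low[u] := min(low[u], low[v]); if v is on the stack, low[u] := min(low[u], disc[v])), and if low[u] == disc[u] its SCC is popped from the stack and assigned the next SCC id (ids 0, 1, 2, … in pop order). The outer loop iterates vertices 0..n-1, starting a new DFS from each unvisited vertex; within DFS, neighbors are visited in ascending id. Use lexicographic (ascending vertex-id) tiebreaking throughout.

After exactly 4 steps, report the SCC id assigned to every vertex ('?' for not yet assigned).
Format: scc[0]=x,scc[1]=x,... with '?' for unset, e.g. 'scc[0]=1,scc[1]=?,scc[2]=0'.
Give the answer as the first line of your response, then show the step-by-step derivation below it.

scc[0]=0,scc[1]=?,scc[2]=1,scc[3]=3,scc[4]=?,scc[5]=2,scc[6]=?,scc[7]=?

step 1: low=(low[0]=0,low[1]=?,low[2]=?,low[3]=?,low[4]=?,low[5]=?,low[6]=?,low[7]=?); scc=(scc[0]=0,scc[1]=?,scc[2]=?,scc[3]=?,scc[4]=?,scc[5]=?,scc[6]=?,scc[7]=?)
step 2: low=(low[0]=0,low[1]=1,low[2]=4,low[3]=?,low[4]=?,low[5]=3,low[6]=2,low[7]=?); scc=(scc[0]=0,scc[1]=?,scc[2]=1,scc[3]=?,scc[4]=?,scc[5]=?,scc[6]=?,scc[7]=?)
step 3: low=(low[0]=0,low[1]=1,low[2]=4,low[3]=?,low[4]=?,low[5]=3,low[6]=2,low[7]=?); scc=(scc[0]=0,scc[1]=?,scc[2]=1,scc[3]=?,scc[4]=?,scc[5]=2,scc[6]=?,scc[7]=?)
step 4: low=(low[0]=0,low[1]=1,low[2]=4,low[3]=6,low[4]=?,low[5]=3,low[6]=2,low[7]=5); scc=(scc[0]=0,scc[1]=?,scc[2]=1,scc[3]=3,scc[4]=?,scc[5]=2,scc[6]=?,scc[7]=?)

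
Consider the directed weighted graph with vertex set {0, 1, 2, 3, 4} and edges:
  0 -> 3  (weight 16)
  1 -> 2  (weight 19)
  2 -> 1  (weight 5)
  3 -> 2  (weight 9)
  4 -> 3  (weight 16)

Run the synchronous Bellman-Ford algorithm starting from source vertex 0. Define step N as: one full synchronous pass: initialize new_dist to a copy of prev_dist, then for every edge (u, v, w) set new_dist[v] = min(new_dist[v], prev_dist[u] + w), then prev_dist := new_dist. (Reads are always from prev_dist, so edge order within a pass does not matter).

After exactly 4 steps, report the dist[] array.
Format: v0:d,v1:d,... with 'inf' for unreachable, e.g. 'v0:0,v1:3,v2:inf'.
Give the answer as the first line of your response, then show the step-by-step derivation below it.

v0:0,v1:30,v2:25,v3:16,v4:inf

step 1: dist = v0:0,v1:inf,v2:inf,v3:16,v4:inf
step 2: dist = v0:0,v1:inf,v2:25,v3:16,v4:inf
step 3: dist = v0:0,v1:30,v2:25,v3:16,v4:inf
step 4: dist = v0:0,v1:30,v2:25,v3:16,v4:inf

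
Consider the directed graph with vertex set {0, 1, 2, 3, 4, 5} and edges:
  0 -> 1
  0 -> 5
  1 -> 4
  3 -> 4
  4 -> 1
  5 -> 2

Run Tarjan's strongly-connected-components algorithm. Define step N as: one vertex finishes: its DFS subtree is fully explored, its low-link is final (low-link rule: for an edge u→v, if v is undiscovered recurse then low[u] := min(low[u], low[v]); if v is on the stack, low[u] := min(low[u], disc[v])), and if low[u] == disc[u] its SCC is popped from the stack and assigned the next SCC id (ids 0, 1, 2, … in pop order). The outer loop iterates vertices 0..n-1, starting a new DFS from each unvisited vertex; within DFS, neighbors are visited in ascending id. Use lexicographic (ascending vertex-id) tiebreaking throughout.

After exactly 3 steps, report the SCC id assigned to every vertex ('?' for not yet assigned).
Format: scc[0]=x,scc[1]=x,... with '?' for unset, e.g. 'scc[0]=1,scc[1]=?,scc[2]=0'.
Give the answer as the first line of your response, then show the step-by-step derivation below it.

scc[0]=?,scc[1]=0,scc[2]=1,scc[3]=?,scc[4]=0,scc[5]=?

step 1: low=(low[0]=0,low[1]=1,low[2]=?,low[3]=?,low[4]=1,low[5]=?); scc=(scc[0]=?,scc[1]=?,scc[2]=?,scc[3]=?,scc[4]=?,scc[5]=?)
step 2: low=(low[0]=0,low[1]=1,low[2]=?,low[3]=?,low[4]=1,low[5]=?); scc=(scc[0]=?,scc[1]=0,scc[2]=?,scc[3]=?,scc[4]=0,scc[5]=?)
step 3: low=(low[0]=0,low[1]=1,low[2]=4,low[3]=?,low[4]=1,low[5]=3); scc=(scc[0]=?,scc[1]=0,scc[2]=1,scc[3]=?,scc[4]=0,scc[5]=?)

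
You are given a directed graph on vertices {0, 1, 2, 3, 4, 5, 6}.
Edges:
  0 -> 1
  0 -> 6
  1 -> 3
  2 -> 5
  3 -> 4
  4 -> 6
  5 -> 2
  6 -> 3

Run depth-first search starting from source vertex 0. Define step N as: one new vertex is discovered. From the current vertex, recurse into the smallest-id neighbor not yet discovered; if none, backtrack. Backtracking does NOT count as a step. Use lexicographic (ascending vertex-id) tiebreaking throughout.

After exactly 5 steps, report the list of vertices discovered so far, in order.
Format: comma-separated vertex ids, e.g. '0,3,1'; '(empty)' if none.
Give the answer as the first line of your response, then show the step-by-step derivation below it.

0,1,3,4,6

step 1: discover 0; path=0; order=0
step 2: discover 1; path=0>1; order=0,1
step 3: discover 3; path=0>1>3; order=0,1,3
step 4: discover 4; path=0>1>3>4; order=0,1,3,4
step 5: discover 6; path=0>1>3>4>6; order=0,1,3,4,6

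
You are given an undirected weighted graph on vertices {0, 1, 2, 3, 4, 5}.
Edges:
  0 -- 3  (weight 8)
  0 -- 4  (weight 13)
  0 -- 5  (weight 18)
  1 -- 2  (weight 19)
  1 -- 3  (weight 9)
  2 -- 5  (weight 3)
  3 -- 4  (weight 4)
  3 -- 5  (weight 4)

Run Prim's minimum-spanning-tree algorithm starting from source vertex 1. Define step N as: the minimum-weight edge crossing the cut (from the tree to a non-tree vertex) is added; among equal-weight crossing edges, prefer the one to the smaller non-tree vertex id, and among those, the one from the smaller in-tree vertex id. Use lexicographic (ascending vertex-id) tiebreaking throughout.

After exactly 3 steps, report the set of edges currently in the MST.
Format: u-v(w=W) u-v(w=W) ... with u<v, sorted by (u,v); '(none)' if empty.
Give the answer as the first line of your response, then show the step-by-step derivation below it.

1-3(w=9) 3-4(w=4) 3-5(w=4)

step 1: add edge 1-3 (w=9); MST = {1-3(w=9)}
step 2: add edge 3-4 (w=4); MST = {1-3(w=9) 3-4(w=4)}
step 3: add edge 3-5 (w=4); MST = {1-3(w=9) 3-4(w=4) 3-5(w=4)}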